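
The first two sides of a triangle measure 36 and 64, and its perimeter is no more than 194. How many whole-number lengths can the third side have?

Triangle inequality: 28 < x < 100. Perimeter ≤ 194 gives x ≤ 194 − 36 − 64 = 94.
So 28 < x ≤ 94; integers 29 through 94: 66 values.

66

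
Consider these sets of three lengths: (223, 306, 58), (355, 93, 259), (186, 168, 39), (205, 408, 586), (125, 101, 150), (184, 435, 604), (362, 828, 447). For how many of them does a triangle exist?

4

(58,223,306): 58+223 ≤ 306 → not valid
(93,259,355): 93+259 ≤ 355 → not valid
(39,168,186): 39+168 > 186 → valid
(205,408,586): 205+408 > 586 → valid
(101,125,150): 101+125 > 150 → valid
(184,435,604): 184+435 > 604 → valid
(362,447,828): 362+447 ≤ 828 → not valid
4 of the 7 triples form a triangle.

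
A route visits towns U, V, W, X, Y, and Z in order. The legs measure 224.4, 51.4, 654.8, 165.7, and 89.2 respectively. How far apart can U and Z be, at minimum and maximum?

The maximum is all hops collinear in one direction: 224.4 + 51.4 + 654.8 + 165.7 + 89.2 = 1185.5.
The longest hop is 654.8; the others sum to 530.7. Folding the others back against it leaves at least 654.8 − 530.7 = 124.1.

124.1 ≤ UZ ≤ 1185.5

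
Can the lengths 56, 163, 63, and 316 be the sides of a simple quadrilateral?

For a quadrilateral, each side must be shorter than the sum of the others.
Here the longest side is 316, but the remaining 3 sides sum to only 282.

No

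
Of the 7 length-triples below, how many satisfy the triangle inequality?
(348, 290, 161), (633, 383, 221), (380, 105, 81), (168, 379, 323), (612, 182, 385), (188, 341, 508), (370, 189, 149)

(161,290,348): 161+290 > 348 → valid
(221,383,633): 221+383 ≤ 633 → not valid
(81,105,380): 81+105 ≤ 380 → not valid
(168,323,379): 168+323 > 379 → valid
(182,385,612): 182+385 ≤ 612 → not valid
(188,341,508): 188+341 > 508 → valid
(149,189,370): 149+189 ≤ 370 → not valid
3 of the 7 triples form a triangle.

3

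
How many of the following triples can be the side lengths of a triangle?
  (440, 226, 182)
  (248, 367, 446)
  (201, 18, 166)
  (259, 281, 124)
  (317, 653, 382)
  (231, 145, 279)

(182,226,440): 182+226 ≤ 440 → not valid
(248,367,446): 248+367 > 446 → valid
(18,166,201): 18+166 ≤ 201 → not valid
(124,259,281): 124+259 > 281 → valid
(317,382,653): 317+382 > 653 → valid
(145,231,279): 145+231 > 279 → valid
4 of the 6 triples form a triangle.

4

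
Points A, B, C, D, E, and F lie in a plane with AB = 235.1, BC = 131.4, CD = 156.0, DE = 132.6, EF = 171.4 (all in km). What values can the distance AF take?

0 ≤ AF ≤ 826.5 km

The maximum is all hops collinear in one direction: 235.1 + 131.4 + 156.0 + 132.6 + 171.4 = 826.5.
The longest hop is 235.1; the others sum to 591.4. Since 235.1 ≤ 591.4, the path can fold back on itself completely, so the minimum distance is 0.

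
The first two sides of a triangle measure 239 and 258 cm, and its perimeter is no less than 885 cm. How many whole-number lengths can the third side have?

Triangle inequality: 19 < x < 497. Perimeter ≥ 885 gives x ≥ 885 − 239 − 258 = 388.
So 388 ≤ x < 497; integers 388 through 496: 109 values.

109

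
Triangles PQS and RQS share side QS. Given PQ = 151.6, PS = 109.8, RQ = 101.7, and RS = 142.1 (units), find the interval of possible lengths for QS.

From triangle PQS: |151.6 − 109.8| < QS < 151.6 + 109.8, i.e. 41.8 < QS < 261.4.
From triangle RQS: 40.4 < QS < 243.8.
Both must hold, so QS lies in the intersection.

41.8 < QS < 243.8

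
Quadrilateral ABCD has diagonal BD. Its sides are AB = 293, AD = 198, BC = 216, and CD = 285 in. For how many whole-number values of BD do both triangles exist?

395

From triangle ABD: 95 < BD < 491.
From triangle CBD: 69 < BD < 501.
Intersection: 95 < BD < 491, so integers 96 through 490: 395 values.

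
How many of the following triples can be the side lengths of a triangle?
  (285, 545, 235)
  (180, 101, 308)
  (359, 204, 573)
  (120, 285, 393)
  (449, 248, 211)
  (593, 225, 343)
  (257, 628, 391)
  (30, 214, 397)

3

(235,285,545): 235+285 ≤ 545 → not valid
(101,180,308): 101+180 ≤ 308 → not valid
(204,359,573): 204+359 ≤ 573 → not valid
(120,285,393): 120+285 > 393 → valid
(211,248,449): 211+248 > 449 → valid
(225,343,593): 225+343 ≤ 593 → not valid
(257,391,628): 257+391 > 628 → valid
(30,214,397): 30+214 ≤ 397 → not valid
3 of the 8 triples form a triangle.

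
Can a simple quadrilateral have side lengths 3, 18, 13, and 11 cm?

A quadrilateral exists iff every side is shorter than the sum of the others — equivalently, the longest side is less than the sum of the rest.
Longest side 18 < 27 (sum of the remaining 3), so yes.

Yes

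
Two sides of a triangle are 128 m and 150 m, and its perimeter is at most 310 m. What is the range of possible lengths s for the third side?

22 < s ≤ 32

Triangle inequality alone gives 22 < s < 278.
The perimeter condition gives s ≤ 310 − 128 − 150 = 32.
Intersecting the two: 22 < s ≤ 32.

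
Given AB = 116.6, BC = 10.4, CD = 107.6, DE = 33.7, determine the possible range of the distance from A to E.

0 ≤ AE ≤ 268.3

The maximum is all hops collinear in one direction: 116.6 + 10.4 + 107.6 + 33.7 = 268.3.
The longest hop is 116.6; the others sum to 151.7. Since 116.6 ≤ 151.7, the path can fold back on itself completely, so the minimum distance is 0.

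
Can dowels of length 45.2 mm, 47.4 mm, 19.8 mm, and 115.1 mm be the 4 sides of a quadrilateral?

For a quadrilateral, each side must be shorter than the sum of the others.
Here the longest side is 115.1, but the remaining 3 sides sum to only 112.4.

No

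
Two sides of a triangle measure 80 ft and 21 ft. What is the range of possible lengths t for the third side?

59 < t < 101 (ft)

By the triangle inequality, t must be less than 80 + 21 = 101 and greater than |80 − 21| = 59.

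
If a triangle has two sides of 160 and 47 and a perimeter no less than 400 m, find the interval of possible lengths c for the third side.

193 ≤ c < 207

Triangle inequality alone gives 113 < c < 207.
The perimeter condition gives c ≥ 400 − 160 − 47 = 193.
Intersecting the two: 193 ≤ c < 207.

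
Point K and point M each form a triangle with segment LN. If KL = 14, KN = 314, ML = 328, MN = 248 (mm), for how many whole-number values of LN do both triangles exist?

27

From triangle KLN: 300 < LN < 328.
From triangle MLN: 80 < LN < 576.
Intersection: 300 < LN < 328, so integers 301 through 327: 27 values.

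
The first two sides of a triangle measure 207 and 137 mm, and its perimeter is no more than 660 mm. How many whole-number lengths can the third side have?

246

Triangle inequality: 70 < x < 344. Perimeter ≤ 660 gives x ≤ 660 − 207 − 137 = 316.
So 70 < x ≤ 316; integers 71 through 316: 246 values.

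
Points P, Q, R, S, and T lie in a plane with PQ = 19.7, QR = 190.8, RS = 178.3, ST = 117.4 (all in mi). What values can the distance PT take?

The maximum is all hops collinear in one direction: 19.7 + 190.8 + 178.3 + 117.4 = 506.2.
The longest hop is 190.8; the others sum to 315.4. Since 190.8 ≤ 315.4, the path can fold back on itself completely, so the minimum distance is 0.

0 ≤ PT ≤ 506.2 mi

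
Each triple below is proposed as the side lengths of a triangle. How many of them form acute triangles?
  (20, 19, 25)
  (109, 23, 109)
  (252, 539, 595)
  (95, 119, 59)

2

(20,19,25): 19²+20² = 761 > 625 = 25² → acute
(109,23,109): 23²+109² = 12410 > 11881 = 109² → acute
(252,539,595): 252²+539² = 354025 = 595² → right
(95,119,59): 59²+95² = 12506 < 14161 = 119² → obtuse
2 of the 4 are acute.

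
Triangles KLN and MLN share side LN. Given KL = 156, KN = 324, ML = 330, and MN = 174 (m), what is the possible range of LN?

168 < LN < 480

From triangle KLN: |156 − 324| < LN < 156 + 324, i.e. 168 < LN < 480.
From triangle MLN: 156 < LN < 504.
Both must hold, so LN lies in the intersection.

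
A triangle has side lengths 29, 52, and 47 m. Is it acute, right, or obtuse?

acute

Compare the square of the longest side to the sum of squares of the other two: 29² + 47² = 3050 > 2704 = 52².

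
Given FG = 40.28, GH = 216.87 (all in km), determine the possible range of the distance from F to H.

By the triangle inequality, |40.28 − 216.87| ≤ FH ≤ 40.28 + 216.87.

176.59 ≤ FH ≤ 257.15 km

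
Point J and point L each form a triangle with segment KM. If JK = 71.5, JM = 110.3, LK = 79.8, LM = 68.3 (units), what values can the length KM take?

From triangle JKM: |71.5 − 110.3| < KM < 71.5 + 110.3, i.e. 38.8 < KM < 181.8.
From triangle LKM: 11.5 < KM < 148.1.
Both must hold, so KM lies in the intersection.

38.8 < KM < 148.1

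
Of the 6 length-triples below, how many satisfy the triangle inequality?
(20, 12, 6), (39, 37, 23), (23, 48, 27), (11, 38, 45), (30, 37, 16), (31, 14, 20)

5

(6,12,20): 6+12 ≤ 20 → not valid
(23,37,39): 23+37 > 39 → valid
(23,27,48): 23+27 > 48 → valid
(11,38,45): 11+38 > 45 → valid
(16,30,37): 16+30 > 37 → valid
(14,20,31): 14+20 > 31 → valid
5 of the 6 triples form a triangle.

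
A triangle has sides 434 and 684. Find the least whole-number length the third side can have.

251

The third side must be strictly greater than |434 − 684| = 250.
The smallest integer above 250 is 251.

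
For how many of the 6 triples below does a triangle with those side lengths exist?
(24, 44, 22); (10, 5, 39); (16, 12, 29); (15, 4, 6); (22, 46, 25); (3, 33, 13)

2

(22,24,44): 22+24 > 44 → valid
(5,10,39): 5+10 ≤ 39 → not valid
(12,16,29): 12+16 ≤ 29 → not valid
(4,6,15): 4+6 ≤ 15 → not valid
(22,25,46): 22+25 > 46 → valid
(3,13,33): 3+13 ≤ 33 → not valid
2 of the 6 triples form a triangle.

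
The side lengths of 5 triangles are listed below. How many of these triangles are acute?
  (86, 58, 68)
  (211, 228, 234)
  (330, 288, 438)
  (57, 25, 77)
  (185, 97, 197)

3

(86,58,68): 58²+68² = 7988 > 7396 = 86² → acute
(211,228,234): 211²+228² = 96505 > 54756 = 234² → acute
(330,288,438): 288²+330² = 191844 = 438² → right
(57,25,77): 25²+57² = 3874 < 5929 = 77² → obtuse
(185,97,197): 97²+185² = 43634 > 38809 = 197² → acute
3 of the 5 are acute.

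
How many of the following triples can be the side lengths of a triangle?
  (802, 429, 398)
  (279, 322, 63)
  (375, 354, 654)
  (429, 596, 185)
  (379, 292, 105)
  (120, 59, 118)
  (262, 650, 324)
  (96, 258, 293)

7

(398,429,802): 398+429 > 802 → valid
(63,279,322): 63+279 > 322 → valid
(354,375,654): 354+375 > 654 → valid
(185,429,596): 185+429 > 596 → valid
(105,292,379): 105+292 > 379 → valid
(59,118,120): 59+118 > 120 → valid
(262,324,650): 262+324 ≤ 650 → not valid
(96,258,293): 96+258 > 293 → valid
7 of the 8 triples form a triangle.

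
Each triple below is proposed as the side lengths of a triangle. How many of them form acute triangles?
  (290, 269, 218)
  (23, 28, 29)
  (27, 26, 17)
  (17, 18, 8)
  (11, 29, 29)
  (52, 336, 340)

(290,269,218): 218²+269² = 119885 > 84100 = 290² → acute
(23,28,29): 23²+28² = 1313 > 841 = 29² → acute
(27,26,17): 17²+26² = 965 > 729 = 27² → acute
(17,18,8): 8²+17² = 353 > 324 = 18² → acute
(11,29,29): 11²+29² = 962 > 841 = 29² → acute
(52,336,340): 52²+336² = 115600 = 340² → right
5 of the 6 are acute.

5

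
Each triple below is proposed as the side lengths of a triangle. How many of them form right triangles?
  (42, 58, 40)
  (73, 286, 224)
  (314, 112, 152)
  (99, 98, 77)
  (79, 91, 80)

(42,58,40): 40²+42² = 3364 = 58² → right
(73,286,224): 73²+224² = 55505 < 81796 = 286² → obtuse
(314,112,152): 112+152 ≤ 314, not a triangle
(99,98,77): 77²+98² = 15533 > 9801 = 99² → acute
(79,91,80): 79²+80² = 12641 > 8281 = 91² → acute
1 of the 5 is right.

1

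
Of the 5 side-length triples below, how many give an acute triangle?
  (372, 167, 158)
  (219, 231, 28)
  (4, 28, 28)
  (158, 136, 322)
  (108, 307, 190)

(372,167,158): 158+167 ≤ 372, not a triangle
(219,231,28): 28²+219² = 48745 < 53361 = 231² → obtuse
(4,28,28): 4²+28² = 800 > 784 = 28² → acute
(158,136,322): 136+158 ≤ 322, not a triangle
(108,307,190): 108+190 ≤ 307, not a triangle
1 of the 5 is acute.

1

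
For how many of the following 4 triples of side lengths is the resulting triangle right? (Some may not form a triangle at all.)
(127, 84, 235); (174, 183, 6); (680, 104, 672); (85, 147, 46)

1

(127,84,235): 84+127 ≤ 235, not a triangle
(174,183,6): 6+174 ≤ 183, not a triangle
(680,104,672): 104²+672² = 462400 = 680² → right
(85,147,46): 46+85 ≤ 147, not a triangle
1 of the 4 is right.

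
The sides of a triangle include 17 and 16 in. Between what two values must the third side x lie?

By the triangle inequality, x must be less than 17 + 16 = 33 and greater than |17 − 16| = 1.

1 < x < 33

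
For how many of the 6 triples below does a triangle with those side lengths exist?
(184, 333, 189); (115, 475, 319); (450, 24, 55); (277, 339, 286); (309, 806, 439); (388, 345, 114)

3

(184,189,333): 184+189 > 333 → valid
(115,319,475): 115+319 ≤ 475 → not valid
(24,55,450): 24+55 ≤ 450 → not valid
(277,286,339): 277+286 > 339 → valid
(309,439,806): 309+439 ≤ 806 → not valid
(114,345,388): 114+345 > 388 → valid
3 of the 6 triples form a triangle.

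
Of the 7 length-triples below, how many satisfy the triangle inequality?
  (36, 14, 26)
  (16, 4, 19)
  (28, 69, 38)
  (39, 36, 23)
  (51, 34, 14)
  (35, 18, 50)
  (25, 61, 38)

(14,26,36): 14+26 > 36 → valid
(4,16,19): 4+16 > 19 → valid
(28,38,69): 28+38 ≤ 69 → not valid
(23,36,39): 23+36 > 39 → valid
(14,34,51): 14+34 ≤ 51 → not valid
(18,35,50): 18+35 > 50 → valid
(25,38,61): 25+38 > 61 → valid
5 of the 7 triples form a triangle.

5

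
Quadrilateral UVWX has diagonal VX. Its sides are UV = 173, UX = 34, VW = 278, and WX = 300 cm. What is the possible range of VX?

139 < VX < 207

From triangle UVX: |173 − 34| < VX < 173 + 34, i.e. 139 < VX < 207.
From triangle WVX: 22 < VX < 578.
Both must hold, so VX lies in the intersection.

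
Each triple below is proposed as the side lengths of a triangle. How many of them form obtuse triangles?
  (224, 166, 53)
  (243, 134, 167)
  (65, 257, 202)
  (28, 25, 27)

(224,166,53): 53+166 ≤ 224, not a triangle
(243,134,167): 134²+167² = 45845 < 59049 = 243² → obtuse
(65,257,202): 65²+202² = 45029 < 66049 = 257² → obtuse
(28,25,27): 25²+27² = 1354 > 784 = 28² → acute
2 of the 4 are obtuse.

2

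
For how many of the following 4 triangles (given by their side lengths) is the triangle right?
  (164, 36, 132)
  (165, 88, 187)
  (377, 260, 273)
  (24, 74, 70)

3

(164,36,132): 36²+132² = 18720 < 26896 = 164² → obtuse
(165,88,187): 88²+165² = 34969 = 187² → right
(377,260,273): 260²+273² = 142129 = 377² → right
(24,74,70): 24²+70² = 5476 = 74² → right
3 of the 4 are right.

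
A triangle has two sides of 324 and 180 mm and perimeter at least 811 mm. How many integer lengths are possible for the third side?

197

Triangle inequality: 144 < x < 504. Perimeter ≥ 811 gives x ≥ 811 − 324 − 180 = 307.
So 307 ≤ x < 504; integers 307 through 503: 197 values.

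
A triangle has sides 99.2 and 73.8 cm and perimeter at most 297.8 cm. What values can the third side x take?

Triangle inequality alone gives 25.4 < x < 173.0.
The perimeter condition gives x ≤ 297.8 − 99.2 − 73.8 = 124.8.
Intersecting the two: 25.4 < x ≤ 124.8.

25.4 < x ≤ 124.8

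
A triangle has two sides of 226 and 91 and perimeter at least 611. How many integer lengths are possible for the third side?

Triangle inequality: 135 < x < 317. Perimeter ≥ 611 gives x ≥ 611 − 226 − 91 = 294.
So 294 ≤ x < 317; integers 294 through 316: 23 values.

23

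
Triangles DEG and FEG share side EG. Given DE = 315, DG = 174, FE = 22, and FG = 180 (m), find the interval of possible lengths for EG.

From triangle DEG: |315 − 174| < EG < 315 + 174, i.e. 141 < EG < 489.
From triangle FEG: 158 < EG < 202.
Both must hold, so EG lies in the intersection.

158 < EG < 202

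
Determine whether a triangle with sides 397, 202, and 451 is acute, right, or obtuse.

obtuse

Compare the square of the longest side to the sum of squares of the other two: 202² + 397² = 198413 < 203401 = 451².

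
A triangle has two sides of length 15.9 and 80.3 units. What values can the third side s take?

64.4 < s < 96.2 (units)

By the triangle inequality, s must be less than 15.9 + 80.3 = 96.2 and greater than |15.9 − 80.3| = 64.4.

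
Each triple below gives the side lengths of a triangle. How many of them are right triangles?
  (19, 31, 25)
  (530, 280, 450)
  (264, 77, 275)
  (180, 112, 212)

3

(19,31,25): 19²+25² = 986 > 961 = 31² → acute
(530,280,450): 280²+450² = 280900 = 530² → right
(264,77,275): 77²+264² = 75625 = 275² → right
(180,112,212): 112²+180² = 44944 = 212² → right
3 of the 4 are right.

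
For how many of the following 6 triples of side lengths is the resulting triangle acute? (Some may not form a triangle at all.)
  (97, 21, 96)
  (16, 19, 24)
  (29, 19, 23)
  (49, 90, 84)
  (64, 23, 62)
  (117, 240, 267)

(97,21,96): 21²+96² = 9657 > 9409 = 97² → acute
(16,19,24): 16²+19² = 617 > 576 = 24² → acute
(29,19,23): 19²+23² = 890 > 841 = 29² → acute
(49,90,84): 49²+84² = 9457 > 8100 = 90² → acute
(64,23,62): 23²+62² = 4373 > 4096 = 64² → acute
(117,240,267): 117²+240² = 71289 = 267² → right
5 of the 6 are acute.

5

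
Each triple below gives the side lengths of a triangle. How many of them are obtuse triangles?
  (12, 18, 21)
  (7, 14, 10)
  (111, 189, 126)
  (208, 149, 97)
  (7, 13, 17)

4

(12,18,21): 12²+18² = 468 > 441 = 21² → acute
(7,14,10): 7²+10² = 149 < 196 = 14² → obtuse
(111,189,126): 111²+126² = 28197 < 35721 = 189² → obtuse
(208,149,97): 97²+149² = 31610 < 43264 = 208² → obtuse
(7,13,17): 7²+13² = 218 < 289 = 17² → obtuse
4 of the 5 are obtuse.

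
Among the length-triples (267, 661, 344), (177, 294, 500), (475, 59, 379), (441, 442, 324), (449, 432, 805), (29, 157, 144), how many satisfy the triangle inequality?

3

(267,344,661): 267+344 ≤ 661 → not valid
(177,294,500): 177+294 ≤ 500 → not valid
(59,379,475): 59+379 ≤ 475 → not valid
(324,441,442): 324+441 > 442 → valid
(432,449,805): 432+449 > 805 → valid
(29,144,157): 29+144 > 157 → valid
3 of the 6 triples form a triangle.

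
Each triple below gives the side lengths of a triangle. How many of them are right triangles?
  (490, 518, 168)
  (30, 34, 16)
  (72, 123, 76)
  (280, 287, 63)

(490,518,168): 168²+490² = 268324 = 518² → right
(30,34,16): 16²+30² = 1156 = 34² → right
(72,123,76): 72²+76² = 10960 < 15129 = 123² → obtuse
(280,287,63): 63²+280² = 82369 = 287² → right
3 of the 4 are right.

3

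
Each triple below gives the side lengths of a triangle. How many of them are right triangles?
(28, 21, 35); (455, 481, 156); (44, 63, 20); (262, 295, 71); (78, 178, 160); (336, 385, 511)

(28,21,35): 21²+28² = 1225 = 35² → right
(455,481,156): 156²+455² = 231361 = 481² → right
(44,63,20): 20²+44² = 2336 < 3969 = 63² → obtuse
(262,295,71): 71²+262² = 73685 < 87025 = 295² → obtuse
(78,178,160): 78²+160² = 31684 = 178² → right
(336,385,511): 336²+385² = 261121 = 511² → right
4 of the 6 are right.

4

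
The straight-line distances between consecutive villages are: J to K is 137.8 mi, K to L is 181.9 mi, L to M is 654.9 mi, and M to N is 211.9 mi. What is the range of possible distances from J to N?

The maximum is all hops collinear in one direction: 137.8 + 181.9 + 654.9 + 211.9 = 1186.5.
The longest hop is 654.9; the others sum to 531.6. Folding the others back against it leaves at least 654.9 − 531.6 = 123.3.

123.3 ≤ JN ≤ 1186.5 mi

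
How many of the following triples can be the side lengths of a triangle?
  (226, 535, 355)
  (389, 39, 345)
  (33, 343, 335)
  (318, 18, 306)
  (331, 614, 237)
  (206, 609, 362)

(226,355,535): 226+355 > 535 → valid
(39,345,389): 39+345 ≤ 389 → not valid
(33,335,343): 33+335 > 343 → valid
(18,306,318): 18+306 > 318 → valid
(237,331,614): 237+331 ≤ 614 → not valid
(206,362,609): 206+362 ≤ 609 → not valid
3 of the 6 triples form a triangle.

3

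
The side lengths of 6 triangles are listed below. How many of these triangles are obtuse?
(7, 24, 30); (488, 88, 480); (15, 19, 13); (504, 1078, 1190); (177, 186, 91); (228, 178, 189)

(7,24,30): 7²+24² = 625 < 900 = 30² → obtuse
(488,88,480): 88²+480² = 238144 = 488² → right
(15,19,13): 13²+15² = 394 > 361 = 19² → acute
(504,1078,1190): 504²+1078² = 1416100 = 1190² → right
(177,186,91): 91²+177² = 39610 > 34596 = 186² → acute
(228,178,189): 178²+189² = 67405 > 51984 = 228² → acute
1 of the 6 is obtuse.

1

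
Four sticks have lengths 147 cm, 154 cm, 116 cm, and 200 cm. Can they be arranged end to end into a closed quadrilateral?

Yes

A quadrilateral exists iff every side is shorter than the sum of the others — equivalently, the longest side is less than the sum of the rest.
Longest side 200 < 417 (sum of the remaining 3), so yes.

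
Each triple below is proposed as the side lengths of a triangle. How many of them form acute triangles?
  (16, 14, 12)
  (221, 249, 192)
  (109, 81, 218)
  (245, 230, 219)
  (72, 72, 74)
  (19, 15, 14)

(16,14,12): 12²+14² = 340 > 256 = 16² → acute
(221,249,192): 192²+221² = 85705 > 62001 = 249² → acute
(109,81,218): 81+109 ≤ 218, not a triangle
(245,230,219): 219²+230² = 100861 > 60025 = 245² → acute
(72,72,74): 72²+72² = 10368 > 5476 = 74² → acute
(19,15,14): 14²+15² = 421 > 361 = 19² → acute
5 of the 6 are acute.

5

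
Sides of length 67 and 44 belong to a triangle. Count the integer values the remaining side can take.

87

The third side lies in the open interval (23, 111).
Integers from 24 to 110 inclusive: 110 − 24 + 1 = 87.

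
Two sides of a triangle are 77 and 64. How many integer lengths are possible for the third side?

127

The third side lies in the open interval (13, 141).
Integers from 14 to 140 inclusive: 140 − 14 + 1 = 127.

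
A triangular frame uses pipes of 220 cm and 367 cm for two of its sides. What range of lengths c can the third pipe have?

By the triangle inequality, c must be less than 220 + 367 = 587 and greater than |220 − 367| = 147.

147 < c < 587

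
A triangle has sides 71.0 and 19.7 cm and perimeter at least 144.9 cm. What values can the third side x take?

54.2 ≤ x < 90.7 cm

Triangle inequality alone gives 51.3 < x < 90.7.
The perimeter condition gives x ≥ 144.9 − 71.0 − 19.7 = 54.2.
Intersecting the two: 54.2 ≤ x < 90.7.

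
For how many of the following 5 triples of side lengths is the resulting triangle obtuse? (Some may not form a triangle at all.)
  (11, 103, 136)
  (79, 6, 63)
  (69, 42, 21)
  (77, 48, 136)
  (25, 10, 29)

1

(11,103,136): 11+103 ≤ 136, not a triangle
(79,6,63): 6+63 ≤ 79, not a triangle
(69,42,21): 21+42 ≤ 69, not a triangle
(77,48,136): 48+77 ≤ 136, not a triangle
(25,10,29): 10²+25² = 725 < 841 = 29² → obtuse
1 of the 5 is obtuse.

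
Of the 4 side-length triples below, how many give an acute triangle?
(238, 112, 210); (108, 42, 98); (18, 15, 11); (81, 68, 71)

2

(238,112,210): 112²+210² = 56644 = 238² → right
(108,42,98): 42²+98² = 11368 < 11664 = 108² → obtuse
(18,15,11): 11²+15² = 346 > 324 = 18² → acute
(81,68,71): 68²+71² = 9665 > 6561 = 81² → acute
2 of the 4 are acute.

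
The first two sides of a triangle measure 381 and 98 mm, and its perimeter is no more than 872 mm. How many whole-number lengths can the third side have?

Triangle inequality: 283 < x < 479. Perimeter ≤ 872 gives x ≤ 872 − 381 − 98 = 393.
So 283 < x ≤ 393; integers 284 through 393: 110 values.

110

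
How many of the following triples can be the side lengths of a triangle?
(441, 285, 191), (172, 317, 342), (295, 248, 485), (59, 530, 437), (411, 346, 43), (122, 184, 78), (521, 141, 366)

(191,285,441): 191+285 > 441 → valid
(172,317,342): 172+317 > 342 → valid
(248,295,485): 248+295 > 485 → valid
(59,437,530): 59+437 ≤ 530 → not valid
(43,346,411): 43+346 ≤ 411 → not valid
(78,122,184): 78+122 > 184 → valid
(141,366,521): 141+366 ≤ 521 → not valid
4 of the 7 triples form a triangle.

4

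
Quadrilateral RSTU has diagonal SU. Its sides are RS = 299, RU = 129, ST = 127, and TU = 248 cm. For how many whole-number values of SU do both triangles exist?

204

From triangle RSU: 170 < SU < 428.
From triangle TSU: 121 < SU < 375.
Intersection: 170 < SU < 375, so integers 171 through 374: 204 values.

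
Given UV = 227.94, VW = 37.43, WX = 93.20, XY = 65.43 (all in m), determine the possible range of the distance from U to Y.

31.88 ≤ UY ≤ 424.00 m

The maximum is all hops collinear in one direction: 227.94 + 37.43 + 93.20 + 65.43 = 424.00.
The longest hop is 227.94; the others sum to 196.06. Folding the others back against it leaves at least 227.94 − 196.06 = 31.88.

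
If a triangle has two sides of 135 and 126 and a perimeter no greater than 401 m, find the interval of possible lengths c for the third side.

9 < c ≤ 140

Triangle inequality alone gives 9 < c < 261.
The perimeter condition gives c ≤ 401 − 135 − 126 = 140.
Intersecting the two: 9 < c ≤ 140.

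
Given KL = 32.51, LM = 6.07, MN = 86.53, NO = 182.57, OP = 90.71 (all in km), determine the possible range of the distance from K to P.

0 ≤ KP ≤ 398.39 km

The maximum is all hops collinear in one direction: 32.51 + 6.07 + 86.53 + 182.57 + 90.71 = 398.39.
The longest hop is 182.57; the others sum to 215.82. Since 182.57 ≤ 215.82, the path can fold back on itself completely, so the minimum distance is 0.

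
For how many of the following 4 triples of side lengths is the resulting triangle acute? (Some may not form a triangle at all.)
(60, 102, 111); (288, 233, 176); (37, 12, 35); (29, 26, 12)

2

(60,102,111): 60²+102² = 14004 > 12321 = 111² → acute
(288,233,176): 176²+233² = 85265 > 82944 = 288² → acute
(37,12,35): 12²+35² = 1369 = 37² → right
(29,26,12): 12²+26² = 820 < 841 = 29² → obtuse
2 of the 4 are acute.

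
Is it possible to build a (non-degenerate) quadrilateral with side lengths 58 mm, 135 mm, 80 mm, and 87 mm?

A quadrilateral exists iff every side is shorter than the sum of the others — equivalently, the longest side is less than the sum of the rest.
Longest side 135 < 225 (sum of the remaining 3), so yes.

Yes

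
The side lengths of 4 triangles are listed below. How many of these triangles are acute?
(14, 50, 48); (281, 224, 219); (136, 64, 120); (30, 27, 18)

(14,50,48): 14²+48² = 2500 = 50² → right
(281,224,219): 219²+224² = 98137 > 78961 = 281² → acute
(136,64,120): 64²+120² = 18496 = 136² → right
(30,27,18): 18²+27² = 1053 > 900 = 30² → acute
2 of the 4 are acute.

2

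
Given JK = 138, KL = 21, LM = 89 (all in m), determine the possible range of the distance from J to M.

The maximum is all hops collinear in one direction: 138 + 21 + 89 = 248.
The longest hop is 138; the others sum to 110. Folding the others back against it leaves at least 138 − 110 = 28.

28 ≤ JM ≤ 248 m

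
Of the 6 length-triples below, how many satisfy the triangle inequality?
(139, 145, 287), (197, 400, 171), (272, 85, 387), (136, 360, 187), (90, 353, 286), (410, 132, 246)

(139,145,287): 139+145 ≤ 287 → not valid
(171,197,400): 171+197 ≤ 400 → not valid
(85,272,387): 85+272 ≤ 387 → not valid
(136,187,360): 136+187 ≤ 360 → not valid
(90,286,353): 90+286 > 353 → valid
(132,246,410): 132+246 ≤ 410 → not valid
1 of the 6 triples forms a triangle.

1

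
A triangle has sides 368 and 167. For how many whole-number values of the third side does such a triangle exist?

333

The third side lies in the open interval (201, 535).
Integers from 202 to 534 inclusive: 534 − 202 + 1 = 333.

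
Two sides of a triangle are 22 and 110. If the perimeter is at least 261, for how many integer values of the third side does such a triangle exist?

3

Triangle inequality: 88 < x < 132. Perimeter ≥ 261 gives x ≥ 261 − 22 − 110 = 129.
So 129 ≤ x < 132; integers 129 through 131: 3 values.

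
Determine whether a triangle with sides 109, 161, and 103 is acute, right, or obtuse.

Compare the square of the longest side to the sum of squares of the other two: 103² + 109² = 22490 < 25921 = 161².

obtuse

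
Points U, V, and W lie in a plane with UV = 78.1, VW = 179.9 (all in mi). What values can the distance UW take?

By the triangle inequality, |78.1 − 179.9| ≤ UW ≤ 78.1 + 179.9.

101.8 ≤ UW ≤ 258.0 mi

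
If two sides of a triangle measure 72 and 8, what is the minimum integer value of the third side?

The third side must be strictly greater than |72 − 8| = 64.
The smallest integer above 64 is 65.

65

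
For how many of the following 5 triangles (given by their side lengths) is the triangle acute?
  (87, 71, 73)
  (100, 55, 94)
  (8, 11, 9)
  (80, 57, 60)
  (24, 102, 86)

(87,71,73): 71²+73² = 10370 > 7569 = 87² → acute
(100,55,94): 55²+94² = 11861 > 10000 = 100² → acute
(8,11,9): 8²+9² = 145 > 121 = 11² → acute
(80,57,60): 57²+60² = 6849 > 6400 = 80² → acute
(24,102,86): 24²+86² = 7972 < 10404 = 102² → obtuse
4 of the 5 are acute.

4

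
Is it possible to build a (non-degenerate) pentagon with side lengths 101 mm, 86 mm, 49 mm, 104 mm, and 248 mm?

A pentagon exists iff every side is shorter than the sum of the others — equivalently, the longest side is less than the sum of the rest.
Longest side 248 < 340 (sum of the remaining 4), so yes.

Yes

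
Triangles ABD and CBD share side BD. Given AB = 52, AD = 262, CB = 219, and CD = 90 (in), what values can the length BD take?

From triangle ABD: |52 − 262| < BD < 52 + 262, i.e. 210 < BD < 314.
From triangle CBD: 129 < BD < 309.
Both must hold, so BD lies in the intersection.

210 < BD < 309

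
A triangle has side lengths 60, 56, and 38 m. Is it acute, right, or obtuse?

Compare the square of the longest side to the sum of squares of the other two: 38² + 56² = 4580 > 3600 = 60².

acute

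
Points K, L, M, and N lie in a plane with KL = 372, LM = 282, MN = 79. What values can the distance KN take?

The maximum is all hops collinear in one direction: 372 + 282 + 79 = 733.
The longest hop is 372; the others sum to 361. Folding the others back against it leaves at least 372 − 361 = 11.

11 ≤ KN ≤ 733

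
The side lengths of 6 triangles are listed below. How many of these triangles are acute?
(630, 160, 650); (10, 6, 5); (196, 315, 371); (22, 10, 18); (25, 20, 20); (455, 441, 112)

1

(630,160,650): 160²+630² = 422500 = 650² → right
(10,6,5): 5²+6² = 61 < 100 = 10² → obtuse
(196,315,371): 196²+315² = 137641 = 371² → right
(22,10,18): 10²+18² = 424 < 484 = 22² → obtuse
(25,20,20): 20²+20² = 800 > 625 = 25² → acute
(455,441,112): 112²+441² = 207025 = 455² → right
1 of the 6 is acute.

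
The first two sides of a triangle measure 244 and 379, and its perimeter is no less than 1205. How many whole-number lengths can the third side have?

Triangle inequality: 135 < x < 623. Perimeter ≥ 1205 gives x ≥ 1205 − 244 − 379 = 582.
So 582 ≤ x < 623; integers 582 through 622: 41 values.

41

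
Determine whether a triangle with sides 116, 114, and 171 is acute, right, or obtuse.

obtuse

Compare the square of the longest side to the sum of squares of the other two: 114² + 116² = 26452 < 29241 = 171².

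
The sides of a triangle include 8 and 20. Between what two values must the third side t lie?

12 < t < 28

By the triangle inequality, t must be less than 8 + 20 = 28 and greater than |8 − 20| = 12.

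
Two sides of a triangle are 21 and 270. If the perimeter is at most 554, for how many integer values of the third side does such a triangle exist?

14

Triangle inequality: 249 < x < 291. Perimeter ≤ 554 gives x ≤ 554 − 21 − 270 = 263.
So 249 < x ≤ 263; integers 250 through 263: 14 values.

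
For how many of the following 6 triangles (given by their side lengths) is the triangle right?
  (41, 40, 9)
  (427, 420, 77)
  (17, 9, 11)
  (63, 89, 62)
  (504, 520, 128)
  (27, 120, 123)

4

(41,40,9): 9²+40² = 1681 = 41² → right
(427,420,77): 77²+420² = 182329 = 427² → right
(17,9,11): 9²+11² = 202 < 289 = 17² → obtuse
(63,89,62): 62²+63² = 7813 < 7921 = 89² → obtuse
(504,520,128): 128²+504² = 270400 = 520² → right
(27,120,123): 27²+120² = 15129 = 123² → right
4 of the 6 are right.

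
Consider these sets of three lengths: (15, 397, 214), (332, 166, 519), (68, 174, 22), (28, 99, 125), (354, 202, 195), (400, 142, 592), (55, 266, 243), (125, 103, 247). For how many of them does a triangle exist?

(15,214,397): 15+214 ≤ 397 → not valid
(166,332,519): 166+332 ≤ 519 → not valid
(22,68,174): 22+68 ≤ 174 → not valid
(28,99,125): 28+99 > 125 → valid
(195,202,354): 195+202 > 354 → valid
(142,400,592): 142+400 ≤ 592 → not valid
(55,243,266): 55+243 > 266 → valid
(103,125,247): 103+125 ≤ 247 → not valid
3 of the 8 triples form a triangle.

3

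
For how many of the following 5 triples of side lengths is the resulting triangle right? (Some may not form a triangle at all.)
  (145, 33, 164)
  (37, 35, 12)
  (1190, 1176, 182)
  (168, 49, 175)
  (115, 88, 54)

(145,33,164): 33²+145² = 22114 < 26896 = 164² → obtuse
(37,35,12): 12²+35² = 1369 = 37² → right
(1190,1176,182): 182²+1176² = 1416100 = 1190² → right
(168,49,175): 49²+168² = 30625 = 175² → right
(115,88,54): 54²+88² = 10660 < 13225 = 115² → obtuse
3 of the 5 are right.

3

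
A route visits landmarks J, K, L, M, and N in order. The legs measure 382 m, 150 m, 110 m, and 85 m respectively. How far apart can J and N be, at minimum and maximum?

37 ≤ JN ≤ 727 m

The maximum is all hops collinear in one direction: 382 + 150 + 110 + 85 = 727.
The longest hop is 382; the others sum to 345. Folding the others back against it leaves at least 382 − 345 = 37.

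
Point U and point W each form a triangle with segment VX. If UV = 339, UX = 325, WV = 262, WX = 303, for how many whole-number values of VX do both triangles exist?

523

From triangle UVX: 14 < VX < 664.
From triangle WVX: 41 < VX < 565.
Intersection: 41 < VX < 565, so integers 42 through 564: 523 values.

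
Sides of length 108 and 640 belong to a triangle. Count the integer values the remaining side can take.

The third side lies in the open interval (532, 748).
Integers from 533 to 747 inclusive: 747 − 533 + 1 = 215.

215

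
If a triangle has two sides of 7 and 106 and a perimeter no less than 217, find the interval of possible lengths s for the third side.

Triangle inequality alone gives 99 < s < 113.
The perimeter condition gives s ≥ 217 − 7 − 106 = 104.
Intersecting the two: 104 ≤ s < 113.

104 ≤ s < 113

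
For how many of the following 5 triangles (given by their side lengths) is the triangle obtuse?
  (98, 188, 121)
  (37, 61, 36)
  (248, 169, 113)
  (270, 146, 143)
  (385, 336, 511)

4

(98,188,121): 98²+121² = 24245 < 35344 = 188² → obtuse
(37,61,36): 36²+37² = 2665 < 3721 = 61² → obtuse
(248,169,113): 113²+169² = 41330 < 61504 = 248² → obtuse
(270,146,143): 143²+146² = 41765 < 72900 = 270² → obtuse
(385,336,511): 336²+385² = 261121 = 511² → right
4 of the 5 are obtuse.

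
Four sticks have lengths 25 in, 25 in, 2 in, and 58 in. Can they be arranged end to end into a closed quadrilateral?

For a quadrilateral, each side must be shorter than the sum of the others.
Here the longest side is 58, but the remaining 3 sides sum to only 52.

No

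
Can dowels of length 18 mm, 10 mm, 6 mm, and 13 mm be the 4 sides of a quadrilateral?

Yes

A quadrilateral exists iff every side is shorter than the sum of the others — equivalently, the longest side is less than the sum of the rest.
Longest side 18 < 29 (sum of the remaining 3), so yes.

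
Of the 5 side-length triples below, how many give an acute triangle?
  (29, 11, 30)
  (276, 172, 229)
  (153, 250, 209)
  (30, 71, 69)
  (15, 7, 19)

(29,11,30): 11²+29² = 962 > 900 = 30² → acute
(276,172,229): 172²+229² = 82025 > 76176 = 276² → acute
(153,250,209): 153²+209² = 67090 > 62500 = 250² → acute
(30,71,69): 30²+69² = 5661 > 5041 = 71² → acute
(15,7,19): 7²+15² = 274 < 361 = 19² → obtuse
4 of the 5 are acute.

4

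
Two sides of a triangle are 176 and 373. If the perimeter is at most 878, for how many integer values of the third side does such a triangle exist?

Triangle inequality: 197 < x < 549. Perimeter ≤ 878 gives x ≤ 878 − 176 − 373 = 329.
So 197 < x ≤ 329; integers 198 through 329: 132 values.

132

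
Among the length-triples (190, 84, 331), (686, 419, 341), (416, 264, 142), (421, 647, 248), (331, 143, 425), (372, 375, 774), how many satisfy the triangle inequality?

3

(84,190,331): 84+190 ≤ 331 → not valid
(341,419,686): 341+419 > 686 → valid
(142,264,416): 142+264 ≤ 416 → not valid
(248,421,647): 248+421 > 647 → valid
(143,331,425): 143+331 > 425 → valid
(372,375,774): 372+375 ≤ 774 → not valid
3 of the 6 triples form a triangle.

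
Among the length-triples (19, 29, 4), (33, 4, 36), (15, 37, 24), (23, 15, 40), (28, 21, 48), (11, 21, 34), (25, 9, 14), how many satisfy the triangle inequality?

3

(4,19,29): 4+19 ≤ 29 → not valid
(4,33,36): 4+33 > 36 → valid
(15,24,37): 15+24 > 37 → valid
(15,23,40): 15+23 ≤ 40 → not valid
(21,28,48): 21+28 > 48 → valid
(11,21,34): 11+21 ≤ 34 → not valid
(9,14,25): 9+14 ≤ 25 → not valid
3 of the 7 triples form a triangle.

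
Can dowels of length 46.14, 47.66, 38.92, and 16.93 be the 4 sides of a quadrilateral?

Yes

A quadrilateral exists iff every side is shorter than the sum of the others — equivalently, the longest side is less than the sum of the rest.
Longest side 47.66 < 101.99 (sum of the remaining 3), so yes.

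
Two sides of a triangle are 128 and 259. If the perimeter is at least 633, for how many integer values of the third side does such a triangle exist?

141

Triangle inequality: 131 < x < 387. Perimeter ≥ 633 gives x ≥ 633 − 128 − 259 = 246.
So 246 ≤ x < 387; integers 246 through 386: 141 values.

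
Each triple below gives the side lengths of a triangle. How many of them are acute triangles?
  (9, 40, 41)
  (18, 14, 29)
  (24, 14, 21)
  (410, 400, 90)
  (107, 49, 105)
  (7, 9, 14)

(9,40,41): 9²+40² = 1681 = 41² → right
(18,14,29): 14²+18² = 520 < 841 = 29² → obtuse
(24,14,21): 14²+21² = 637 > 576 = 24² → acute
(410,400,90): 90²+400² = 168100 = 410² → right
(107,49,105): 49²+105² = 13426 > 11449 = 107² → acute
(7,9,14): 7²+9² = 130 < 196 = 14² → obtuse
2 of the 6 are acute.

2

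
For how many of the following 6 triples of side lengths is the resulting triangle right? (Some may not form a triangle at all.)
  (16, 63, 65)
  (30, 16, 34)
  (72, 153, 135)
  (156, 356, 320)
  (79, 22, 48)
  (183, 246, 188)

4

(16,63,65): 16²+63² = 4225 = 65² → right
(30,16,34): 16²+30² = 1156 = 34² → right
(72,153,135): 72²+135² = 23409 = 153² → right
(156,356,320): 156²+320² = 126736 = 356² → right
(79,22,48): 22+48 ≤ 79, not a triangle
(183,246,188): 183²+188² = 68833 > 60516 = 246² → acute
4 of the 6 are right.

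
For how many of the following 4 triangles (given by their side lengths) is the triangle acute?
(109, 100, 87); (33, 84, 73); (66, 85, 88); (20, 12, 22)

3

(109,100,87): 87²+100² = 17569 > 11881 = 109² → acute
(33,84,73): 33²+73² = 6418 < 7056 = 84² → obtuse
(66,85,88): 66²+85² = 11581 > 7744 = 88² → acute
(20,12,22): 12²+20² = 544 > 484 = 22² → acute
3 of the 4 are acute.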